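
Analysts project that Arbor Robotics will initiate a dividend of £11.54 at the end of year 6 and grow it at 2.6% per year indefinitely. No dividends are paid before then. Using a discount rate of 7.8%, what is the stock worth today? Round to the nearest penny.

Deferred-dividend DDM. At t=5 the remaining stream is a growing perpetuity with first payment D_6 = 11.54.
V_5 = D_6/(r−g) = 11.54/(0.078−0.026) = 221.9231
P₀ = V_5/(1+r)^5 = 221.9231/(1+0.078)^5 = 152.4434

£152.44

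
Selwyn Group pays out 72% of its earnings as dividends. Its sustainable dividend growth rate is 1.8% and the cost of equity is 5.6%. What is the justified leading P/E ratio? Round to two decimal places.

18.95

Justified leading P/E = b/(r−g) = 0.72/(0.056−0.018) = 18.9474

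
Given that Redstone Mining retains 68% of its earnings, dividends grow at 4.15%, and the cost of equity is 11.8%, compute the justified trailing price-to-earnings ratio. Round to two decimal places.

4.36

Payout ratio b = 1 − 0.68 = 0.32.
Justified trailing P/E = b(1+g)/(r−g) = 0.32×(1+0.0415)/(0.118−0.0415) = 4.3566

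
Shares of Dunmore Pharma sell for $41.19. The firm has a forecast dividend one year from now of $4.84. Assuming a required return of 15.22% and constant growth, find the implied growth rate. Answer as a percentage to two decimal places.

3.47%

From P₀ = D₁/(r − g), the implied growth is g = r − D₁/P₀.
g = 0.1522 − 4.84/41.19 = 0.1522 − 0.11750 = 0.03470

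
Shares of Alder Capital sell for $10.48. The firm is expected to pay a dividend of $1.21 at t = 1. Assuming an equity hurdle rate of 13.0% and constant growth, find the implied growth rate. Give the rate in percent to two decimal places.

1.45%

From P₀ = D₁/(r − g), the implied growth is g = r − D₁/P₀.
g = 0.13 − 1.21/10.48 = 0.13 − 0.11546 = 0.01454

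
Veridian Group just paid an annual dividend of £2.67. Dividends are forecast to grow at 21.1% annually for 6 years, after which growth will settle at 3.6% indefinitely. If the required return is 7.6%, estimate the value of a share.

Two-stage DDM. Project D₁…D_6 at 0.211, terminal growth 0.036, discount at r = 0.076.
D_1 = 3.2334
D_2 = 3.9156
D_3 = 4.7418
D_4 = 5.7423
D_5 = 6.9540
D_6 = 8.4212
Terminal value at t=6: TV = D_7/(r−g) = 8.7244/(0.076−0.036) = 218.1102
P₀ = 3.2334/(1+0.076)^1 + 3.9156/(1+0.076)^2 + 4.7418/(1+0.076)^3 + 5.7423/(1+0.076)^4 + 6.9540/(1+0.076)^5 + 8.4212/(1+0.076)^6 + 218.1102/(1+0.076)^6 = 165.2656

£165.27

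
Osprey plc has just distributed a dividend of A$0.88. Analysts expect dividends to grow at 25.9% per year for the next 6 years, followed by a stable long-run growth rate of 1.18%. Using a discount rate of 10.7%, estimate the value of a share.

Two-stage DDM. Project D₁…D_6 at 0.259, terminal growth 0.0118, discount at r = 0.107.
D_1 = 1.1079
D_2 = 1.3949
D_3 = 1.7561
D_4 = 2.2110
D_5 = 2.7836
D_6 = 3.5046
Terminal value at t=6: TV = D_7/(r−g) = 3.5459/(0.107−0.0118) = 37.2473
P₀ = 1.1079/(1+0.107)^1 + 1.3949/(1+0.107)^2 + 1.7561/(1+0.107)^3 + 2.2110/(1+0.107)^4 + 2.7836/(1+0.107)^5 + 3.5046/(1+0.107)^6 + 37.2473/(1+0.107)^6 = 28.7247

A$28.72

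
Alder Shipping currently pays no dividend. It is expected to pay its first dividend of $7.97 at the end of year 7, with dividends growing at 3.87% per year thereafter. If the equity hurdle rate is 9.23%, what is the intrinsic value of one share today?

$87.55

Deferred-dividend DDM. At t=6 the remaining stream is a growing perpetuity with first payment D_7 = 7.97.
V_6 = D_7/(r−g) = 7.97/(0.0923−0.0387) = 148.6940
P₀ = V_6/(1+r)^6 = 148.6940/(1+0.0923)^6 = 87.5471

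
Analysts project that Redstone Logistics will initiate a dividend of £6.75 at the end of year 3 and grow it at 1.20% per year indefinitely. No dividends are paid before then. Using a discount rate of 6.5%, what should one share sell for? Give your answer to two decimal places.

Deferred-dividend DDM. At t=2 the remaining stream is a growing perpetuity with first payment D_3 = 6.75.
V_2 = D_3/(r−g) = 6.75/(0.065−0.012) = 127.3585
P₀ = V_2/(1+r)^2 = 127.3585/(1+0.065)^2 = 112.2868

£112.29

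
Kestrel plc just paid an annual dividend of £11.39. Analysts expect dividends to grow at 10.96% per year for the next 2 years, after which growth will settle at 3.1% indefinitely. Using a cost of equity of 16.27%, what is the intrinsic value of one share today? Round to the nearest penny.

Two-stage DDM. Project D₁…D_2 at 0.1096, terminal growth 0.031, discount at r = 0.1627.
D_1 = 12.6383
D_2 = 14.0235
Terminal value at t=2: TV = D_3/(r−g) = 14.4582/(0.1627−0.031) = 109.7816
P₀ = 12.6383/(1+0.1627)^1 + 14.0235/(1+0.1627)^2 + 109.7816/(1+0.1627)^2 = 102.4504

£102.45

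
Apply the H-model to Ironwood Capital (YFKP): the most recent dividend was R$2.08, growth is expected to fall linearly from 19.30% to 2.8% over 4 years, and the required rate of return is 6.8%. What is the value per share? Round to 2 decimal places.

R$70.62

H-model: P₀ = D₀[(1+g_L) + H(g_S−g_L)]/(r−g_L), with H = 4/2 = 2.
P₀ = 2.08 × [(1+0.028) + 2×(0.193−0.028)] / (0.068−0.028)
   = 2.08 × 1.3580 / 0.04 = 70.6160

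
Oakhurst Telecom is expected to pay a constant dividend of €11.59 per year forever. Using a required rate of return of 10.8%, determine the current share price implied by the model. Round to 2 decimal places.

€107.31

Zero-growth DDM (perpetuity): P₀ = D/r = 11.59 / 0.108 = 107.3148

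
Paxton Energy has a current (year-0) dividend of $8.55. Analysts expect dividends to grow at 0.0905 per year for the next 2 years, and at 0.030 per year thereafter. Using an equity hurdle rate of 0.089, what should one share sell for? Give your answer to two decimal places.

$166.81

Two-stage DDM. Project D₁…D_2 at 0.0905, terminal growth 0.03, discount at r = 0.089.
D_1 = 9.3238
D_2 = 10.1676
Terminal value at t=2: TV = D_3/(r−g) = 10.4726/(0.089−0.03) = 177.5018
P₀ = 9.3238/(1+0.089)^1 + 10.1676/(1+0.089)^2 + 177.5018/(1+0.089)^2 = 166.8095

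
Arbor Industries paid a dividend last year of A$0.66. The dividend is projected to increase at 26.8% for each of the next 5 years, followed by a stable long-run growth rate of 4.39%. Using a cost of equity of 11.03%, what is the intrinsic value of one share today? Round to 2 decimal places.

Two-stage DDM. Project D₁…D_5 at 0.268, terminal growth 0.0439, discount at r = 0.1103.
D_1 = 0.8369
D_2 = 1.0612
D_3 = 1.3456
D_4 = 1.7062
D_5 = 2.1634
Terminal value at t=5: TV = D_6/(r−g) = 2.2584/(0.1103−0.0439) = 34.0119
P₀ = 0.8369/(1+0.1103)^1 + 1.0612/(1+0.1103)^2 + 1.3456/(1+0.1103)^3 + 1.7062/(1+0.1103)^4 + 2.1634/(1+0.1103)^5 + 34.0119/(1+0.1103)^5 = 25.1596

A$25.16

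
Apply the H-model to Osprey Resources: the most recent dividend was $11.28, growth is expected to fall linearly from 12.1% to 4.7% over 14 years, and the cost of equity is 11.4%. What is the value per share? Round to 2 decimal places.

H-model: P₀ = D₀[(1+g_L) + H(g_S−g_L)]/(r−g_L), with H = 14/2 = 7.
P₀ = 11.28 × [(1+0.047) + 7×(0.121−0.047)] / (0.114−0.047)
   = 11.28 × 1.5650 / 0.067 = 263.4806

$263.48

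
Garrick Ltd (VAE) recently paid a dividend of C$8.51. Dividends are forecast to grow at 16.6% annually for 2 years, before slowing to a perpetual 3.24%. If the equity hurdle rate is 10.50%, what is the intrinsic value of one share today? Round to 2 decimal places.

Two-stage DDM. Project D₁…D_2 at 0.166, terminal growth 0.0324, discount at r = 0.105.
D_1 = 9.9227
D_2 = 11.5698
Terminal value at t=2: TV = D_3/(r−g) = 11.9447/(0.105−0.0324) = 164.5273
P₀ = 9.9227/(1+0.105)^1 + 11.5698/(1+0.105)^2 + 164.5273/(1+0.105)^2 = 153.2005

C$153.20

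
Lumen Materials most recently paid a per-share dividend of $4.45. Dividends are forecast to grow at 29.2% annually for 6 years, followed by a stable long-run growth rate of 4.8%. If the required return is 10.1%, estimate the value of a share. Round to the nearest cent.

$278.27

Two-stage DDM. Project D₁…D_6 at 0.292, terminal growth 0.048, discount at r = 0.101.
D_1 = 5.7494
D_2 = 7.4282
D_3 = 9.5973
D_4 = 12.3997
D_5 = 16.0204
D_6 = 20.6983
Terminal value at t=6: TV = D_7/(r−g) = 21.6918/(0.101−0.048) = 409.2800
P₀ = 5.7494/(1+0.101)^1 + 7.4282/(1+0.101)^2 + 9.5973/(1+0.101)^3 + 12.3997/(1+0.101)^4 + 16.0204/(1+0.101)^5 + 20.6983/(1+0.101)^6 + 409.2800/(1+0.101)^6 = 278.2734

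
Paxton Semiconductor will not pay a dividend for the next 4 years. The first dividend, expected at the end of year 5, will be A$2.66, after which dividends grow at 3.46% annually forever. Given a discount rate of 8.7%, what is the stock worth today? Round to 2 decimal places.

A$36.36

Deferred-dividend DDM. At t=4 the remaining stream is a growing perpetuity with first payment D_5 = 2.66.
V_4 = D_5/(r−g) = 2.66/(0.087−0.0346) = 50.7634
P₀ = V_4/(1+r)^4 = 50.7634/(1+0.087)^4 = 36.3607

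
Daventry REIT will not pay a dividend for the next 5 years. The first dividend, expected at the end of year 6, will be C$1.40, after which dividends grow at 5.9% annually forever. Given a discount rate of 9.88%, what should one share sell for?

C$21.96

Deferred-dividend DDM. At t=5 the remaining stream is a growing perpetuity with first payment D_6 = 1.40.
V_5 = D_6/(r−g) = 1.40/(0.0988−0.059) = 35.1759
P₀ = V_5/(1+r)^5 = 35.1759/(1+0.0988)^5 = 21.9610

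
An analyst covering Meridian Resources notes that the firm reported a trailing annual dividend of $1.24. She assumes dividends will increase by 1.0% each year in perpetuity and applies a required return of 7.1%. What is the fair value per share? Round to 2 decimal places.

Gordon growth model: P₀ = D₁/(r − g). D₁ = 1.24 × (1 + 0.01) = 1.2524.
P₀ = 1.2524 / (0.071 − 0.01) = 1.2524 / 0.061 = 20.5311

$20.53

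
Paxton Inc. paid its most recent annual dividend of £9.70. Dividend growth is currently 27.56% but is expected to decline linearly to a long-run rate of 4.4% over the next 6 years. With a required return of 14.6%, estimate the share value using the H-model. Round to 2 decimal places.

H-model: P₀ = D₀[(1+g_L) + H(g_S−g_L)]/(r−g_L), with H = 6/2 = 3.
P₀ = 9.70 × [(1+0.044) + 3×(0.2756−0.044)] / (0.146−0.044)
   = 9.70 × 1.7388 / 0.102 = 165.3565

£165.36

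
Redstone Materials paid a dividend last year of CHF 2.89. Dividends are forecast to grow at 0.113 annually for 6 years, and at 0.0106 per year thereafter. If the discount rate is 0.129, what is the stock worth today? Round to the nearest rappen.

Two-stage DDM. Project D₁…D_6 at 0.113, terminal growth 0.0106, discount at r = 0.129.
D_1 = 3.2166
D_2 = 3.5800
D_3 = 3.9846
D_4 = 4.4348
D_5 = 4.9360
D_6 = 5.4937
Terminal value at t=6: TV = D_7/(r−g) = 5.5520/(0.129−0.0106) = 46.8917
P₀ = 3.2166/(1+0.129)^1 + 3.5800/(1+0.129)^2 + 3.9846/(1+0.129)^3 + 4.4348/(1+0.129)^4 + 4.9360/(1+0.129)^5 + 5.4937/(1+0.129)^6 + 46.8917/(1+0.129)^6 = 39.1429

CHF 39.14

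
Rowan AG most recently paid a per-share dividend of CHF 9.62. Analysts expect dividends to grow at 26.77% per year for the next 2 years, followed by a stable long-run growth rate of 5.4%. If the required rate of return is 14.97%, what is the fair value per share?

Two-stage DDM. Project D₁…D_2 at 0.2677, terminal growth 0.054, discount at r = 0.1497.
D_1 = 12.1953
D_2 = 15.4599
Terminal value at t=2: TV = D_3/(r−g) = 16.2948/(0.1497−0.054) = 170.2694
P₀ = 12.1953/(1+0.1497)^1 + 15.4599/(1+0.1497)^2 + 170.2694/(1+0.1497)^2 = 151.1188

CHF 151.12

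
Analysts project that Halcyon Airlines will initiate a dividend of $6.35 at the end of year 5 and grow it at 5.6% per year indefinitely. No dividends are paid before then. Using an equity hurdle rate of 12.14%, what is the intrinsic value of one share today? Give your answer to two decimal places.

Deferred-dividend DDM. At t=4 the remaining stream is a growing perpetuity with first payment D_5 = 6.35.
V_4 = D_5/(r−g) = 6.35/(0.1214−0.056) = 97.0948
P₀ = V_4/(1+r)^4 = 97.0948/(1+0.1214)^4 = 61.3979

$61.40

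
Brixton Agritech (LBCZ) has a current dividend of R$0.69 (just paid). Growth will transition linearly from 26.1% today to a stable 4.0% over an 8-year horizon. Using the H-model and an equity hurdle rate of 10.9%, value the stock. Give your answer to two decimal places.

H-model: P₀ = D₀[(1+g_L) + H(g_S−g_L)]/(r−g_L), with H = 8/2 = 4.
P₀ = 0.69 × [(1+0.04) + 4×(0.261−0.04)] / (0.109−0.04)
   = 0.69 × 1.9240 / 0.069 = 19.2400

R$19.24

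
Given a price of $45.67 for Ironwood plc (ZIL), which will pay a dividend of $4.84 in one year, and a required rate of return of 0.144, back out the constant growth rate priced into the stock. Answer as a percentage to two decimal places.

From P₀ = D₁/(r − g), the implied growth is g = r − D₁/P₀.
g = 0.144 − 4.84/45.67 = 0.144 − 0.10598 = 0.03802

3.80%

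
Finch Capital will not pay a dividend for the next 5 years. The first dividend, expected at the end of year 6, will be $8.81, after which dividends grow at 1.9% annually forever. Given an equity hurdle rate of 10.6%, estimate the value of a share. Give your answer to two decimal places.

$61.19

Deferred-dividend DDM. At t=5 the remaining stream is a growing perpetuity with first payment D_6 = 8.81.
V_5 = D_6/(r−g) = 8.81/(0.106−0.019) = 101.2644
P₀ = V_5/(1+r)^5 = 101.2644/(1+0.106)^5 = 61.1901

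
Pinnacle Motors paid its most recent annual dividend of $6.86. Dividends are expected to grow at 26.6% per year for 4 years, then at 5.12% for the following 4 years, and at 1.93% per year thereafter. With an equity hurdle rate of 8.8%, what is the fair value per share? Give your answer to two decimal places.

$249.44

Three-stage DDM. Project D₁…D_8; terminal Gordon value at t=8 with g = 0.0193; discount at r = 0.088.
D_1 = 8.6848
D_2 = 10.9949
D_3 = 13.9196
D_4 = 17.6222
D_5 = 18.5244
D_6 = 19.4729
D_7 = 20.4699
D_8 = 21.5179
TV_8 = 21.9332/(0.088−0.0193) = 319.2608
P₀ = Σ Dₜ/(1+r)ᵗ + TV_8/(1+r)^8 = 249.4440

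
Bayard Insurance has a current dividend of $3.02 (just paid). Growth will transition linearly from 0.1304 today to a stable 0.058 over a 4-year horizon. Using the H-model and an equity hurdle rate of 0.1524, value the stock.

H-model: P₀ = D₀[(1+g_L) + H(g_S−g_L)]/(r−g_L), with H = 4/2 = 2.
P₀ = 3.02 × [(1+0.058) + 2×(0.1304−0.058)] / (0.1524−0.058)
   = 3.02 × 1.2028 / 0.0944 = 38.4794

$38.48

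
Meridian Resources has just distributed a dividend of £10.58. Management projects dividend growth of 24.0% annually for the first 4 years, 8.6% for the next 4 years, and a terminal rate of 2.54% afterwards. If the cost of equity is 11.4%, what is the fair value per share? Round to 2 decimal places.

£286.48

Three-stage DDM. Project D₁…D_8; terminal Gordon value at t=8 with g = 0.0254; discount at r = 0.114.
D_1 = 13.1192
D_2 = 16.2678
D_3 = 20.1721
D_4 = 25.0134
D_5 = 27.1645
D_6 = 29.5007
D_7 = 32.0377
D_8 = 34.7930
TV_8 = 35.6767/(0.114−0.0254) = 402.6719
P₀ = Σ Dₜ/(1+r)ᵗ + TV_8/(1+r)^8 = 286.4777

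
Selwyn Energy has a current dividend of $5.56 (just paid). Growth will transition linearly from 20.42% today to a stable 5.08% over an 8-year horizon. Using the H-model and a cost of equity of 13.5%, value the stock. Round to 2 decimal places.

$109.91

H-model: P₀ = D₀[(1+g_L) + H(g_S−g_L)]/(r−g_L), with H = 8/2 = 4.
P₀ = 5.56 × [(1+0.0508) + 4×(0.2042−0.0508)] / (0.135−0.0508)
   = 5.56 × 1.6644 / 0.0842 = 109.9057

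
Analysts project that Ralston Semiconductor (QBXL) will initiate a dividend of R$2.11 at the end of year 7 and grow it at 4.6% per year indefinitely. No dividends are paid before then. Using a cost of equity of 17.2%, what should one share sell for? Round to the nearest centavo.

R$6.46

Deferred-dividend DDM. At t=6 the remaining stream is a growing perpetuity with first payment D_7 = 2.11.
V_6 = D_7/(r−g) = 2.11/(0.172−0.046) = 16.7460
P₀ = V_6/(1+r)^6 = 16.7460/(1+0.172)^6 = 6.4617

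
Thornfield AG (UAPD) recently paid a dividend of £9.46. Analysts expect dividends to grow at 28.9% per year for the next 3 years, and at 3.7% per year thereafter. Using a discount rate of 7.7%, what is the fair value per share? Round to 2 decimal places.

Two-stage DDM. Project D₁…D_3 at 0.289, terminal growth 0.037, discount at r = 0.077.
D_1 = 12.1939
D_2 = 15.7180
D_3 = 20.2605
Terminal value at t=3: TV = D_4/(r−g) = 21.0101/(0.077−0.037) = 525.2531
P₀ = 12.1939/(1+0.077)^1 + 15.7180/(1+0.077)^2 + 20.2605/(1+0.077)^3 + 525.2531/(1+0.077)^3 = 461.5481

£461.55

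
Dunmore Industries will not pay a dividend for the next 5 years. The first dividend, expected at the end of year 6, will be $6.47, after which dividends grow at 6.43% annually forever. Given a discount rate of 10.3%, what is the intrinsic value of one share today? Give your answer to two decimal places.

Deferred-dividend DDM. At t=5 the remaining stream is a growing perpetuity with first payment D_6 = 6.47.
V_5 = D_6/(r−g) = 6.47/(0.103−0.0643) = 167.1835
P₀ = V_5/(1+r)^5 = 167.1835/(1+0.103)^5 = 102.4037

$102.40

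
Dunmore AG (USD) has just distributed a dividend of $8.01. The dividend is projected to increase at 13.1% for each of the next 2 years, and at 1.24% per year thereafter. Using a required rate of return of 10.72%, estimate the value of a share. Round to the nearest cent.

Two-stage DDM. Project D₁…D_2 at 0.131, terminal growth 0.0124, discount at r = 0.1072.
D_1 = 9.0593
D_2 = 10.2461
Terminal value at t=2: TV = D_3/(r−g) = 10.3731/(0.1072−0.0124) = 109.4212
P₀ = 9.0593/(1+0.1072)^1 + 10.2461/(1+0.1072)^2 + 109.4212/(1+0.1072)^2 = 105.7987

$105.80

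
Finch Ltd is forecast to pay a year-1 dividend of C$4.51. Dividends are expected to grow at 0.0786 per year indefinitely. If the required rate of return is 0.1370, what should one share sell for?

Gordon growth model: P₀ = D₁/(r − g), with D₁ = 4.51 given directly.
P₀ = 4.5100 / (0.137 − 0.0786) = 4.5100 / 0.0584 = 77.2260

C$77.23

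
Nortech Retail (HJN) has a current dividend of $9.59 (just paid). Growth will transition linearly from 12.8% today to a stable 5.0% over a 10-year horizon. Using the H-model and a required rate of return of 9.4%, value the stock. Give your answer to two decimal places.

$313.85

H-model: P₀ = D₀[(1+g_L) + H(g_S−g_L)]/(r−g_L), with H = 10/2 = 5.
P₀ = 9.59 × [(1+0.05) + 5×(0.128−0.05)] / (0.094−0.05)
   = 9.59 × 1.4400 / 0.044 = 313.8545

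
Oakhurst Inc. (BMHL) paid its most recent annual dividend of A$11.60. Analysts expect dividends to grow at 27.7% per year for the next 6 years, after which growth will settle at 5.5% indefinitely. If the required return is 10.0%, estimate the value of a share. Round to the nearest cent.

A$786.89

Two-stage DDM. Project D₁…D_6 at 0.277, terminal growth 0.055, discount at r = 0.1.
D_1 = 14.8132
D_2 = 18.9165
D_3 = 24.1563
D_4 = 30.8476
D_5 = 39.3924
D_6 = 50.3041
Terminal value at t=6: TV = D_7/(r−g) = 53.0708/(0.1−0.055) = 1179.3516
P₀ = 14.8132/(1+0.1)^1 + 18.9165/(1+0.1)^2 + 24.1563/(1+0.1)^3 + 30.8476/(1+0.1)^4 + 39.3924/(1+0.1)^5 + 50.3041/(1+0.1)^6 + 1179.3516/(1+0.1)^6 = 786.8865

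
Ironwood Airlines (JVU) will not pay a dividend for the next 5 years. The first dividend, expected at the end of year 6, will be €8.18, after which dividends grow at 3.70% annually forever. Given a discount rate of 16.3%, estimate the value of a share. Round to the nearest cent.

Deferred-dividend DDM. At t=5 the remaining stream is a growing perpetuity with first payment D_6 = 8.18.
V_5 = D_6/(r−g) = 8.18/(0.163−0.037) = 64.9206
P₀ = V_5/(1+r)^5 = 64.9206/(1+0.163)^5 = 30.5129

€30.51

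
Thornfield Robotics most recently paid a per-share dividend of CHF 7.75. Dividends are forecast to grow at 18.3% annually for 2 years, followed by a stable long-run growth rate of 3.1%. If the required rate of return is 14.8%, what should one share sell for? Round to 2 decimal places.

Two-stage DDM. Project D₁…D_2 at 0.183, terminal growth 0.031, discount at r = 0.148.
D_1 = 9.1683
D_2 = 10.8460
Terminal value at t=2: TV = D_3/(r−g) = 11.1823/(0.148−0.031) = 95.5749
P₀ = 9.1683/(1+0.148)^1 + 10.8460/(1+0.148)^2 + 95.5749/(1+0.148)^2 = 88.7364

CHF 88.74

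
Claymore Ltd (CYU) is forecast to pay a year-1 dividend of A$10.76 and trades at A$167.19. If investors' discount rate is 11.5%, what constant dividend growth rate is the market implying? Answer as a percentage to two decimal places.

From P₀ = D₁/(r − g), the implied growth is g = r − D₁/P₀.
g = 0.115 − 10.76/167.19 = 0.115 − 0.06436 = 0.05064

5.06%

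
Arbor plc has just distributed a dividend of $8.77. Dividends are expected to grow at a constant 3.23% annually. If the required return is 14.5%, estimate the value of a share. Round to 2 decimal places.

Gordon growth model: P₀ = D₁/(r − g). D₁ = 8.77 × (1 + 0.0323) = 9.0533.
P₀ = 9.0533 / (0.145 − 0.0323) = 9.0533 / 0.1127 = 80.3307

$80.33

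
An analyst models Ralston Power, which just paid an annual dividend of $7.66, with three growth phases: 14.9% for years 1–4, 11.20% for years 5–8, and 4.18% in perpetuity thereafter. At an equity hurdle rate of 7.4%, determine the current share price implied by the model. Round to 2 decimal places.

$453.29

Three-stage DDM. Project D₁…D_8; terminal Gordon value at t=8 with g = 0.0418; discount at r = 0.074.
D_1 = 8.8013
D_2 = 10.1127
D_3 = 11.6195
D_4 = 13.3508
D_5 = 14.8461
D_6 = 16.5089
D_7 = 18.3579
D_8 = 20.4140
TV_8 = 21.2673/(0.074−0.0418) = 660.4752
P₀ = Σ Dₜ/(1+r)ᵗ + TV_8/(1+r)^8 = 453.2892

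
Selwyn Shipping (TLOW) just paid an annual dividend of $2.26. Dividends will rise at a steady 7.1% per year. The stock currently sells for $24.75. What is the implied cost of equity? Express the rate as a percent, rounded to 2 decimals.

16.88%

Rearranging the constant-growth DDM: r = D₁/P₀ + g.
D₁ = 2.26 × (1 + 0.071) = 2.4205.
r = 2.4205 / 24.75 + 0.071 = 0.09780 + 0.071 = 0.16880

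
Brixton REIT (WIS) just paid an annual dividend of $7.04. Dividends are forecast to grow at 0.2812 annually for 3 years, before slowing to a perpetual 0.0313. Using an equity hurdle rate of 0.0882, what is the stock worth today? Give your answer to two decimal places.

Two-stage DDM. Project D₁…D_3 at 0.2812, terminal growth 0.0313, discount at r = 0.0882.
D_1 = 9.0196
D_2 = 11.5560
D_3 = 14.8055
Terminal value at t=3: TV = D_4/(r−g) = 15.2689/(0.0882−0.0313) = 268.3467
P₀ = 9.0196/(1+0.0882)^1 + 11.5560/(1+0.0882)^2 + 14.8055/(1+0.0882)^3 + 268.3467/(1+0.0882)^3 = 237.7794

$237.78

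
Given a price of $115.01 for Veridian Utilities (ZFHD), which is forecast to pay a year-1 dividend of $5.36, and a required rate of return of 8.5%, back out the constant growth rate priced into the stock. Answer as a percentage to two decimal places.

From P₀ = D₁/(r − g), the implied growth is g = r − D₁/P₀.
g = 0.085 − 5.36/115.01 = 0.085 − 0.04660 = 0.03840

3.84%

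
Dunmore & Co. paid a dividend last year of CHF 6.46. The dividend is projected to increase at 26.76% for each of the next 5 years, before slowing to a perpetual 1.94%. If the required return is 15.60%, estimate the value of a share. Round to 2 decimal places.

Two-stage DDM. Project D₁…D_5 at 0.2676, terminal growth 0.0194, discount at r = 0.156.
D_1 = 8.1887
D_2 = 10.3800
D_3 = 13.1577
D_4 = 16.6787
D_5 = 21.1419
Terminal value at t=5: TV = D_6/(r−g) = 21.5520/(0.156−0.0194) = 157.7748
P₀ = 8.1887/(1+0.156)^1 + 10.3800/(1+0.156)^2 + 13.1577/(1+0.156)^3 + 16.6787/(1+0.156)^4 + 21.1419/(1+0.156)^5 + 157.7748/(1+0.156)^5 = 119.3767

CHF 119.38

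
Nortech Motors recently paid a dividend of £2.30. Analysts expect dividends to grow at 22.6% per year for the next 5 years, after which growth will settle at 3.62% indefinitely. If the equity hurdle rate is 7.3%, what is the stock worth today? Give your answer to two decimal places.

Two-stage DDM. Project D₁…D_5 at 0.226, terminal growth 0.0362, discount at r = 0.073.
D_1 = 2.8198
D_2 = 3.4571
D_3 = 4.2384
D_4 = 5.1962
D_5 = 6.3706
Terminal value at t=5: TV = D_6/(r−g) = 6.6012/(0.073−0.0362) = 179.3808
P₀ = 2.8198/(1+0.073)^1 + 3.4571/(1+0.073)^2 + 4.2384/(1+0.073)^3 + 5.1962/(1+0.073)^4 + 6.3706/(1+0.073)^5 + 179.3808/(1+0.073)^5 = 143.5786

£143.58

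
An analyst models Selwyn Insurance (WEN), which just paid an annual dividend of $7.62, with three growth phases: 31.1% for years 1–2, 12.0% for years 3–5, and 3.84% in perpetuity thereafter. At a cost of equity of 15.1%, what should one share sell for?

$130.65

Three-stage DDM. Project D₁…D_5; terminal Gordon value at t=5 with g = 0.0384; discount at r = 0.151.
D_1 = 9.9898
D_2 = 13.0967
D_3 = 14.6683
D_4 = 16.4284
D_5 = 18.3999
TV_5 = 19.1064/(0.151−0.0384) = 169.6839
P₀ = Σ Dₜ/(1+r)ᵗ + TV_5/(1+r)^5 = 130.6503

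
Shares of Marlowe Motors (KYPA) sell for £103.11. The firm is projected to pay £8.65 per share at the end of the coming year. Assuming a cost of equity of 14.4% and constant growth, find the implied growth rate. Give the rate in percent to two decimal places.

6.01%

From P₀ = D₁/(r − g), the implied growth is g = r − D₁/P₀.
g = 0.144 − 8.65/103.11 = 0.144 − 0.08389 = 0.06011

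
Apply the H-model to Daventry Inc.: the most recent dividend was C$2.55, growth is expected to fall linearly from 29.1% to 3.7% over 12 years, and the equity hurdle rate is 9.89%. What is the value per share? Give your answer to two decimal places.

H-model: P₀ = D₀[(1+g_L) + H(g_S−g_L)]/(r−g_L), with H = 12/2 = 6.
P₀ = 2.55 × [(1+0.037) + 6×(0.291−0.037)] / (0.0989−0.037)
   = 2.55 × 2.5610 / 0.0619 = 105.5016

C$105.50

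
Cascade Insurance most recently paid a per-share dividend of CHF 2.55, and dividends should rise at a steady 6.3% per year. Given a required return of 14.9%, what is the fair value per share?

Gordon growth model: P₀ = D₁/(r − g). D₁ = 2.55 × (1 + 0.063) = 2.7106.
P₀ = 2.7106 / (0.149 − 0.063) = 2.7106 / 0.086 = 31.5192

CHF 31.52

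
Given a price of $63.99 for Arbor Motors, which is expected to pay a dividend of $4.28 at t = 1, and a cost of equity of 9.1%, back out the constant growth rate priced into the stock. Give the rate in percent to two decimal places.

From P₀ = D₁/(r − g), the implied growth is g = r − D₁/P₀.
g = 0.091 − 4.28/63.99 = 0.091 − 0.06689 = 0.02411

2.41%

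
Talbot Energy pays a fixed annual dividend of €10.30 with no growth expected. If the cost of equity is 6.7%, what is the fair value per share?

€153.73

Zero-growth DDM (perpetuity): P₀ = D/r = 10.30 / 0.067 = 153.7313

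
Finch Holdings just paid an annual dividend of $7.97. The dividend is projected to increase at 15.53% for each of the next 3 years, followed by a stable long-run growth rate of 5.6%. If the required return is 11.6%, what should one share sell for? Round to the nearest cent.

Two-stage DDM. Project D₁…D_3 at 0.1553, terminal growth 0.056, discount at r = 0.116.
D_1 = 9.2077
D_2 = 10.6377
D_3 = 12.2897
Terminal value at t=3: TV = D_4/(r−g) = 12.9780/(0.116−0.056) = 216.2994
P₀ = 9.2077/(1+0.116)^1 + 10.6377/(1+0.116)^2 + 12.2897/(1+0.116)^3 + 216.2994/(1+0.116)^3 = 181.2529

$181.25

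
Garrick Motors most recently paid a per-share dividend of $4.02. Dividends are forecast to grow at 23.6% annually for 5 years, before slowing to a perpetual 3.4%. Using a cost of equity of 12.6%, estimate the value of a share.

$98.82

Two-stage DDM. Project D₁…D_5 at 0.236, terminal growth 0.034, discount at r = 0.126.
D_1 = 4.9687
D_2 = 6.1413
D_3 = 7.5907
D_4 = 9.3821
D_5 = 11.5963
Terminal value at t=5: TV = D_6/(r−g) = 11.9905/(0.126−0.034) = 130.3320
P₀ = 4.9687/(1+0.126)^1 + 6.1413/(1+0.126)^2 + 7.5907/(1+0.126)^3 + 9.3821/(1+0.126)^4 + 11.5963/(1+0.126)^5 + 130.3320/(1+0.126)^5 = 98.8209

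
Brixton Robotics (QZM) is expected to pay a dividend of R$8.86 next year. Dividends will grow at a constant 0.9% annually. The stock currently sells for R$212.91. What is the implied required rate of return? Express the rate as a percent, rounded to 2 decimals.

Rearranging the constant-growth DDM: r = D₁/P₀ + g.
r = 8.8600 / 212.91 + 0.009 = 0.04161 + 0.009 = 0.05061

5.06%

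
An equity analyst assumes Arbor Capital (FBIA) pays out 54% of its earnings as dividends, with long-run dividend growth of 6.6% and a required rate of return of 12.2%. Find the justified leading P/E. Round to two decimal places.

Justified leading P/E = b/(r−g) = 0.54/(0.122−0.066) = 9.6429

9.64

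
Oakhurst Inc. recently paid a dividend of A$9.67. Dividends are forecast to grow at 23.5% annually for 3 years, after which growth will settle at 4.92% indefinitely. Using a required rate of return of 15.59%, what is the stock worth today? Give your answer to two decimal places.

A$149.14

Two-stage DDM. Project D₁…D_3 at 0.235, terminal growth 0.0492, discount at r = 0.1559.
D_1 = 11.9424
D_2 = 14.7489
D_3 = 18.2149
Terminal value at t=3: TV = D_4/(r−g) = 19.1111/(0.1559−0.0492) = 179.1106
P₀ = 11.9424/(1+0.1559)^1 + 14.7489/(1+0.1559)^2 + 18.2149/(1+0.1559)^3 + 179.1106/(1+0.1559)^3 = 149.1386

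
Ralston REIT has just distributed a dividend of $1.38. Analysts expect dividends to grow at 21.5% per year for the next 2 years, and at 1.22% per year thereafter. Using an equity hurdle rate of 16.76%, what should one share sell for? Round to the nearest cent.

Two-stage DDM. Project D₁…D_2 at 0.215, terminal growth 0.0122, discount at r = 0.1676.
D_1 = 1.6767
D_2 = 2.0372
Terminal value at t=2: TV = D_3/(r−g) = 2.0620/(0.1676−0.0122) = 13.2693
P₀ = 1.6767/(1+0.1676)^1 + 2.0372/(1+0.1676)^2 + 13.2693/(1+0.1676)^2 = 12.6636

$12.66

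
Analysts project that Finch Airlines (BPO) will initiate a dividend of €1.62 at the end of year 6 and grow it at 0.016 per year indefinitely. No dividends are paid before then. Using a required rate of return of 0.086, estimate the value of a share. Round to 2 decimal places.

Deferred-dividend DDM. At t=5 the remaining stream is a growing perpetuity with first payment D_6 = 1.62.
V_5 = D_6/(r−g) = 1.62/(0.086−0.016) = 23.1429
P₀ = V_5/(1+r)^5 = 23.1429/(1+0.086)^5 = 15.3203

€15.32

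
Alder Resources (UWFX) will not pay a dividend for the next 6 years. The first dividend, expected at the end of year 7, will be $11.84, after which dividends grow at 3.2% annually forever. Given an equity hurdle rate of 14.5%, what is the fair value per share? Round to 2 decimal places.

Deferred-dividend DDM. At t=6 the remaining stream is a growing perpetuity with first payment D_7 = 11.84.
V_6 = D_7/(r−g) = 11.84/(0.145−0.032) = 104.7788
P₀ = V_6/(1+r)^6 = 104.7788/(1+0.145)^6 = 46.4986

$46.50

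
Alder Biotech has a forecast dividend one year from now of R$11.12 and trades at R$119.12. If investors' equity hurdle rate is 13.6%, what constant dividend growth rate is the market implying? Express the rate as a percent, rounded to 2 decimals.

4.26%

From P₀ = D₁/(r − g), the implied growth is g = r − D₁/P₀.
g = 0.136 − 11.12/119.12 = 0.136 − 0.09335 = 0.04265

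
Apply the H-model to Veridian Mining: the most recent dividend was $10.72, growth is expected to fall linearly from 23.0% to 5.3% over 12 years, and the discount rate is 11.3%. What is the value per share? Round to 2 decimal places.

H-model: P₀ = D₀[(1+g_L) + H(g_S−g_L)]/(r−g_L), with H = 12/2 = 6.
P₀ = 10.72 × [(1+0.053) + 6×(0.23−0.053)] / (0.113−0.053)
   = 10.72 × 2.1150 / 0.06 = 377.8800

$377.88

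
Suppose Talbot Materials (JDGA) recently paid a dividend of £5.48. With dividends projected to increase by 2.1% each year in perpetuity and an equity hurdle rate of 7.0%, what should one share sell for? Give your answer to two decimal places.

Gordon growth model: P₀ = D₁/(r − g). D₁ = 5.48 × (1 + 0.021) = 5.5951.
P₀ = 5.5951 / (0.07 − 0.021) = 5.5951 / 0.049 = 114.1853

£114.19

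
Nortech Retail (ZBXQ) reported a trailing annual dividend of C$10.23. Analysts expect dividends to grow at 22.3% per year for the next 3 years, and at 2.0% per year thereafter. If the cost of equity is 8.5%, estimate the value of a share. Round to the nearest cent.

Two-stage DDM. Project D₁…D_3 at 0.223, terminal growth 0.02, discount at r = 0.085.
D_1 = 12.5113
D_2 = 15.3013
D_3 = 18.7135
Terminal value at t=3: TV = D_4/(r−g) = 19.0878/(0.085−0.02) = 293.6580
P₀ = 12.5113/(1+0.085)^1 + 15.3013/(1+0.085)^2 + 18.7135/(1+0.085)^3 + 293.6580/(1+0.085)^3 = 269.0871

C$269.09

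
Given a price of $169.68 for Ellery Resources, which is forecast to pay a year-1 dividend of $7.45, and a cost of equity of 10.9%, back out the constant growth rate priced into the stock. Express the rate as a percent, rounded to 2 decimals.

6.51%

From P₀ = D₁/(r − g), the implied growth is g = r − D₁/P₀.
g = 0.109 − 7.45/169.68 = 0.109 − 0.04391 = 0.06509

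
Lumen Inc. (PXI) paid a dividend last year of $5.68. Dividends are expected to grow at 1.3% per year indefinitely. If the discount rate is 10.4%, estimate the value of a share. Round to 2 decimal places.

Gordon growth model: P₀ = D₁/(r − g). D₁ = 5.68 × (1 + 0.013) = 5.7538.
P₀ = 5.7538 / (0.104 − 0.013) = 5.7538 / 0.091 = 63.2290

$63.23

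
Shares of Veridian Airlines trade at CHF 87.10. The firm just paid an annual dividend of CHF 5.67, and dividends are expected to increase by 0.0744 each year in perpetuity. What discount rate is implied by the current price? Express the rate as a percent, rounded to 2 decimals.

14.43%

Rearranging the constant-growth DDM: r = D₁/P₀ + g.
D₁ = 5.67 × (1 + 0.0744) = 6.0918.
r = 6.0918 / 87.10 + 0.0744 = 0.06994 + 0.0744 = 0.14434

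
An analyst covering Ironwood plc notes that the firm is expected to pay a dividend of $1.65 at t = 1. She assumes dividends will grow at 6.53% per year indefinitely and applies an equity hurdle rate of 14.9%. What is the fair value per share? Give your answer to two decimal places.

$19.71

Gordon growth model: P₀ = D₁/(r − g), with D₁ = 1.65 given directly.
P₀ = 1.6500 / (0.149 − 0.0653) = 1.6500 / 0.0837 = 19.7133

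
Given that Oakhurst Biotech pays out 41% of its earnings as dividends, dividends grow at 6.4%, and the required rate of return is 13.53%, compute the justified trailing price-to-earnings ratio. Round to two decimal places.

6.12

Justified trailing P/E = b(1+g)/(r−g) = 0.41×(1+0.064)/(0.1353−0.064) = 6.1184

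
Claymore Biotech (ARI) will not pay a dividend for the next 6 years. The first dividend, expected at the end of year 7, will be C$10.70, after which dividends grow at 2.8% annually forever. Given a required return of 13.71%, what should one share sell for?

Deferred-dividend DDM. At t=6 the remaining stream is a growing perpetuity with first payment D_7 = 10.70.
V_6 = D_7/(r−g) = 10.70/(0.1371−0.028) = 98.0752
P₀ = V_6/(1+r)^6 = 98.0752/(1+0.1371)^6 = 45.3698

C$45.37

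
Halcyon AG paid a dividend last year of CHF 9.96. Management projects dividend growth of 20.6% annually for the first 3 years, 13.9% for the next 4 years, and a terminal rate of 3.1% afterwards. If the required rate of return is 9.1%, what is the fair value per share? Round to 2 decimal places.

CHF 371.25

Three-stage DDM. Project D₁…D_7; terminal Gordon value at t=7 with g = 0.031; discount at r = 0.091.
D_1 = 12.0118
D_2 = 14.4862
D_3 = 17.4703
D_4 = 19.8987
D_5 = 22.6646
D_6 = 25.8150
D_7 = 29.4033
TV_7 = 30.3148/(0.091−0.031) = 505.2468
P₀ = Σ Dₜ/(1+r)ᵗ + TV_7/(1+r)^7 = 371.2504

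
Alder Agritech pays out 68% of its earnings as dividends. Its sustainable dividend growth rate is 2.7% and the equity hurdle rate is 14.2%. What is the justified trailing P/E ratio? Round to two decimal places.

6.07

Justified trailing P/E = b(1+g)/(r−g) = 0.68×(1+0.027)/(0.142−0.027) = 6.0727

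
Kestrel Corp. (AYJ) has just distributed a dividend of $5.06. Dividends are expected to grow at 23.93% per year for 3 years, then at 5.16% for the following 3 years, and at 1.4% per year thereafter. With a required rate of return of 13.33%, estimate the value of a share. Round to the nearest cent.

Three-stage DDM. Project D₁…D_6; terminal Gordon value at t=6 with g = 0.014; discount at r = 0.1333.
D_1 = 6.2709
D_2 = 7.7715
D_3 = 9.6312
D_4 = 10.1282
D_5 = 10.6508
D_6 = 11.2004
TV_6 = 11.3572/(0.1333−0.014) = 95.1983
P₀ = Σ Dₜ/(1+r)ᵗ + TV_6/(1+r)^6 = 80.2566

$80.26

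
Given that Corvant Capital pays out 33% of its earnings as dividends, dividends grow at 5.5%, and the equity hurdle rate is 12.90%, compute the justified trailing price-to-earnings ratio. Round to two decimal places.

Justified trailing P/E = b(1+g)/(r−g) = 0.33×(1+0.055)/(0.129−0.055) = 4.7047

4.70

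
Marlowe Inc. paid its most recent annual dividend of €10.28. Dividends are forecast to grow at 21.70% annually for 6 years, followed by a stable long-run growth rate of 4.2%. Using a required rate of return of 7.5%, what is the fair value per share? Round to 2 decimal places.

Two-stage DDM. Project D₁…D_6 at 0.217, terminal growth 0.042, discount at r = 0.075.
D_1 = 12.5108
D_2 = 15.2256
D_3 = 18.5295
D_4 = 22.5505
D_5 = 27.4439
D_6 = 33.3992
Terminal value at t=6: TV = D_7/(r−g) = 34.8020/(0.075−0.042) = 1054.6063
P₀ = 12.5108/(1+0.075)^1 + 15.2256/(1+0.075)^2 + 18.5295/(1+0.075)^3 + 22.5505/(1+0.075)^4 + 27.4439/(1+0.075)^5 + 33.3992/(1+0.075)^6 + 1054.6063/(1+0.075)^6 = 780.7165

€780.72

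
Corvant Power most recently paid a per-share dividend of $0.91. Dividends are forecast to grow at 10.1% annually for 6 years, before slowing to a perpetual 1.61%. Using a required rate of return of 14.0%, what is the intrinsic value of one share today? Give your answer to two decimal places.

Two-stage DDM. Project D₁…D_6 at 0.101, terminal growth 0.0161, discount at r = 0.14.
D_1 = 1.0019
D_2 = 1.1031
D_3 = 1.2145
D_4 = 1.3372
D_5 = 1.4722
D_6 = 1.6209
Terminal value at t=6: TV = D_7/(r−g) = 1.6470/(0.14−0.0161) = 13.2932
P₀ = 1.0019/(1+0.14)^1 + 1.1031/(1+0.14)^2 + 1.2145/(1+0.14)^3 + 1.3372/(1+0.14)^4 + 1.4722/(1+0.14)^5 + 1.6209/(1+0.14)^6 + 13.2932/(1+0.14)^6 = 10.8985

$10.90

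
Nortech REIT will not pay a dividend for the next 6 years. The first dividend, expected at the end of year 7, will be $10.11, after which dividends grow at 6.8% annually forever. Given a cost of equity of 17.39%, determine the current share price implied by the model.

Deferred-dividend DDM. At t=6 the remaining stream is a growing perpetuity with first payment D_7 = 10.11.
V_6 = D_7/(r−g) = 10.11/(0.1739−0.068) = 95.4674
P₀ = V_6/(1+r)^6 = 95.4674/(1+0.1739)^6 = 36.4812

$36.48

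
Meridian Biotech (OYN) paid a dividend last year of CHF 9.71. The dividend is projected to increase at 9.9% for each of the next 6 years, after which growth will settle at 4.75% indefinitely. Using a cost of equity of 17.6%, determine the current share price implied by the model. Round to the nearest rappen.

CHF 99.00

Two-stage DDM. Project D₁…D_6 at 0.099, terminal growth 0.0475, discount at r = 0.176.
D_1 = 10.6713
D_2 = 11.7277
D_3 = 12.8888
D_4 = 14.1648
D_5 = 15.5671
D_6 = 17.1082
Terminal value at t=6: TV = D_7/(r−g) = 17.9209/(0.176−0.0475) = 139.4621
P₀ = 10.6713/(1+0.176)^1 + 11.7277/(1+0.176)^2 + 12.8888/(1+0.176)^3 + 14.1648/(1+0.176)^4 + 15.5671/(1+0.176)^5 + 17.1082/(1+0.176)^6 + 139.4621/(1+0.176)^6 = 98.9985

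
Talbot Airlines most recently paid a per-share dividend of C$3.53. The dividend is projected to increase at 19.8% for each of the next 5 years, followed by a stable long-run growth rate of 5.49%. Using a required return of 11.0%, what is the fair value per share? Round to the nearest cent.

C$121.29

Two-stage DDM. Project D₁…D_5 at 0.198, terminal growth 0.0549, discount at r = 0.11.
D_1 = 4.2289
D_2 = 5.0663
D_3 = 6.0694
D_4 = 7.2711
D_5 = 8.7108
Terminal value at t=5: TV = D_6/(r−g) = 9.1890/(0.11−0.0549) = 166.7702
P₀ = 4.2289/(1+0.11)^1 + 5.0663/(1+0.11)^2 + 6.0694/(1+0.11)^3 + 7.2711/(1+0.11)^4 + 8.7108/(1+0.11)^5 + 166.7702/(1+0.11)^5 = 121.2888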